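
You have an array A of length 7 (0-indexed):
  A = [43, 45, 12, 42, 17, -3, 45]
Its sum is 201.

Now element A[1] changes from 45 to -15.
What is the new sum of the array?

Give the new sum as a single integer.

Answer: 141

Derivation:
Old value at index 1: 45
New value at index 1: -15
Delta = -15 - 45 = -60
New sum = old_sum + delta = 201 + (-60) = 141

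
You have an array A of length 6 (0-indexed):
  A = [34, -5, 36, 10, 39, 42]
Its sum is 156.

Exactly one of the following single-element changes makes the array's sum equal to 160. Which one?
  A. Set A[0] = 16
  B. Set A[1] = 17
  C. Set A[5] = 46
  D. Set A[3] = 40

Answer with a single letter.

Option A: A[0] 34->16, delta=-18, new_sum=156+(-18)=138
Option B: A[1] -5->17, delta=22, new_sum=156+(22)=178
Option C: A[5] 42->46, delta=4, new_sum=156+(4)=160 <-- matches target
Option D: A[3] 10->40, delta=30, new_sum=156+(30)=186

Answer: C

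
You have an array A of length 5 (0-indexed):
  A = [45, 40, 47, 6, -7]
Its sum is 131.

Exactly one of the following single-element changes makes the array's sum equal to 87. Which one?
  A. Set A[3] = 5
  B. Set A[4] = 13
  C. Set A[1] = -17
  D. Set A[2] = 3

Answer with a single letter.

Answer: D

Derivation:
Option A: A[3] 6->5, delta=-1, new_sum=131+(-1)=130
Option B: A[4] -7->13, delta=20, new_sum=131+(20)=151
Option C: A[1] 40->-17, delta=-57, new_sum=131+(-57)=74
Option D: A[2] 47->3, delta=-44, new_sum=131+(-44)=87 <-- matches target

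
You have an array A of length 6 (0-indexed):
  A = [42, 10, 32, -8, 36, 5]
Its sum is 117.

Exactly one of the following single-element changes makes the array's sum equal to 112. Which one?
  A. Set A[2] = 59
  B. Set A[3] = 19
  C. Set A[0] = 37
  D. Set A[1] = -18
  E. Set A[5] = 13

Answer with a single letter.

Option A: A[2] 32->59, delta=27, new_sum=117+(27)=144
Option B: A[3] -8->19, delta=27, new_sum=117+(27)=144
Option C: A[0] 42->37, delta=-5, new_sum=117+(-5)=112 <-- matches target
Option D: A[1] 10->-18, delta=-28, new_sum=117+(-28)=89
Option E: A[5] 5->13, delta=8, new_sum=117+(8)=125

Answer: C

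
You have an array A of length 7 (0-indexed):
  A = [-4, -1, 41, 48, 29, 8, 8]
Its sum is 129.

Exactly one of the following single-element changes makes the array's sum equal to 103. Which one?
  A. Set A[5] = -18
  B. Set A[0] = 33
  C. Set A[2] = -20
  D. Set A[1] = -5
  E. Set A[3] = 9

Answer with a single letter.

Answer: A

Derivation:
Option A: A[5] 8->-18, delta=-26, new_sum=129+(-26)=103 <-- matches target
Option B: A[0] -4->33, delta=37, new_sum=129+(37)=166
Option C: A[2] 41->-20, delta=-61, new_sum=129+(-61)=68
Option D: A[1] -1->-5, delta=-4, new_sum=129+(-4)=125
Option E: A[3] 48->9, delta=-39, new_sum=129+(-39)=90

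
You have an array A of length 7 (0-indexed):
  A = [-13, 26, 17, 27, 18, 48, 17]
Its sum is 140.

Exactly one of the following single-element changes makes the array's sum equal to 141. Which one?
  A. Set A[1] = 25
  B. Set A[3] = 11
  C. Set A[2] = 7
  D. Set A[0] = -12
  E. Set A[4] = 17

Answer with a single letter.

Option A: A[1] 26->25, delta=-1, new_sum=140+(-1)=139
Option B: A[3] 27->11, delta=-16, new_sum=140+(-16)=124
Option C: A[2] 17->7, delta=-10, new_sum=140+(-10)=130
Option D: A[0] -13->-12, delta=1, new_sum=140+(1)=141 <-- matches target
Option E: A[4] 18->17, delta=-1, new_sum=140+(-1)=139

Answer: D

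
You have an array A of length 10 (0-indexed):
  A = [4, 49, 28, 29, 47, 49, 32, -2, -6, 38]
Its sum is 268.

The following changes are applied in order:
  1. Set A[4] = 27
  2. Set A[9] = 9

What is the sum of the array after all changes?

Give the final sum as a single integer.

Answer: 219

Derivation:
Initial sum: 268
Change 1: A[4] 47 -> 27, delta = -20, sum = 248
Change 2: A[9] 38 -> 9, delta = -29, sum = 219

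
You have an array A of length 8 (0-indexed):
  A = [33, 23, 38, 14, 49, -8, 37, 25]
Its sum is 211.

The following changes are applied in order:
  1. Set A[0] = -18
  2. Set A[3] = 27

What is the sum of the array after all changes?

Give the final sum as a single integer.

Initial sum: 211
Change 1: A[0] 33 -> -18, delta = -51, sum = 160
Change 2: A[3] 14 -> 27, delta = 13, sum = 173

Answer: 173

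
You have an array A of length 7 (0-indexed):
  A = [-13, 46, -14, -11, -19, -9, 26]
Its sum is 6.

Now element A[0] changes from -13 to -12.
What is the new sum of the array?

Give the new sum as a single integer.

Answer: 7

Derivation:
Old value at index 0: -13
New value at index 0: -12
Delta = -12 - -13 = 1
New sum = old_sum + delta = 6 + (1) = 7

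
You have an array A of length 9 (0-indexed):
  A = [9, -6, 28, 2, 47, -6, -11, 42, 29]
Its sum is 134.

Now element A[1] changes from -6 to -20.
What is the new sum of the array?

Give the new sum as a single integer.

Old value at index 1: -6
New value at index 1: -20
Delta = -20 - -6 = -14
New sum = old_sum + delta = 134 + (-14) = 120

Answer: 120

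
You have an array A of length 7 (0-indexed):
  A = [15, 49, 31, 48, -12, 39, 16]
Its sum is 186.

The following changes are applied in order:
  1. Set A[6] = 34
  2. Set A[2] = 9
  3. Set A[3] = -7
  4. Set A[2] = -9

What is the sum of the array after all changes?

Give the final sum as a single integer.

Initial sum: 186
Change 1: A[6] 16 -> 34, delta = 18, sum = 204
Change 2: A[2] 31 -> 9, delta = -22, sum = 182
Change 3: A[3] 48 -> -7, delta = -55, sum = 127
Change 4: A[2] 9 -> -9, delta = -18, sum = 109

Answer: 109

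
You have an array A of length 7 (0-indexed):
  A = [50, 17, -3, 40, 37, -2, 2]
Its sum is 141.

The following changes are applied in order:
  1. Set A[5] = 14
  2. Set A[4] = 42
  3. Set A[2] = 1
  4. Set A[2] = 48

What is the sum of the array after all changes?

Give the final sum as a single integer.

Initial sum: 141
Change 1: A[5] -2 -> 14, delta = 16, sum = 157
Change 2: A[4] 37 -> 42, delta = 5, sum = 162
Change 3: A[2] -3 -> 1, delta = 4, sum = 166
Change 4: A[2] 1 -> 48, delta = 47, sum = 213

Answer: 213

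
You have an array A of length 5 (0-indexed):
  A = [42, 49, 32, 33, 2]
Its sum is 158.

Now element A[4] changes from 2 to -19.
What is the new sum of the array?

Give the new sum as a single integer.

Answer: 137

Derivation:
Old value at index 4: 2
New value at index 4: -19
Delta = -19 - 2 = -21
New sum = old_sum + delta = 158 + (-21) = 137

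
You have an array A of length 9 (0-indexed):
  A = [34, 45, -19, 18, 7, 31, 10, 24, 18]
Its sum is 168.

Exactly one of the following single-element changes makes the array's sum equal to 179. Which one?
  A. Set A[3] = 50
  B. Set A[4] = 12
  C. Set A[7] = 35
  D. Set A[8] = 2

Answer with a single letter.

Answer: C

Derivation:
Option A: A[3] 18->50, delta=32, new_sum=168+(32)=200
Option B: A[4] 7->12, delta=5, new_sum=168+(5)=173
Option C: A[7] 24->35, delta=11, new_sum=168+(11)=179 <-- matches target
Option D: A[8] 18->2, delta=-16, new_sum=168+(-16)=152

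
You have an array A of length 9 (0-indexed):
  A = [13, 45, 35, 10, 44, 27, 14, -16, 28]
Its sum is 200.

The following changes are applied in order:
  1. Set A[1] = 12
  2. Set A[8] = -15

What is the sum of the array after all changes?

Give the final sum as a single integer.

Initial sum: 200
Change 1: A[1] 45 -> 12, delta = -33, sum = 167
Change 2: A[8] 28 -> -15, delta = -43, sum = 124

Answer: 124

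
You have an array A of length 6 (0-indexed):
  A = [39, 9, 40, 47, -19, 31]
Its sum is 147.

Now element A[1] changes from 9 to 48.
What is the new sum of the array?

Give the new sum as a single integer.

Old value at index 1: 9
New value at index 1: 48
Delta = 48 - 9 = 39
New sum = old_sum + delta = 147 + (39) = 186

Answer: 186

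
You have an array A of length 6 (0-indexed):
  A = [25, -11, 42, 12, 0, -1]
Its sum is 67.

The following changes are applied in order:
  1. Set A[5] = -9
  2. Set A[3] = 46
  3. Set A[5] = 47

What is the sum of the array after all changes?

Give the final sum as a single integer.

Initial sum: 67
Change 1: A[5] -1 -> -9, delta = -8, sum = 59
Change 2: A[3] 12 -> 46, delta = 34, sum = 93
Change 3: A[5] -9 -> 47, delta = 56, sum = 149

Answer: 149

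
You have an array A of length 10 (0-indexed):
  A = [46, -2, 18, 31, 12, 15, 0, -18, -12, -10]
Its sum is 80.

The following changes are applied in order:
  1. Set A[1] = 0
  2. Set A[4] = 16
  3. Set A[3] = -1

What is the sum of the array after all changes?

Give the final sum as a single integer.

Answer: 54

Derivation:
Initial sum: 80
Change 1: A[1] -2 -> 0, delta = 2, sum = 82
Change 2: A[4] 12 -> 16, delta = 4, sum = 86
Change 3: A[3] 31 -> -1, delta = -32, sum = 54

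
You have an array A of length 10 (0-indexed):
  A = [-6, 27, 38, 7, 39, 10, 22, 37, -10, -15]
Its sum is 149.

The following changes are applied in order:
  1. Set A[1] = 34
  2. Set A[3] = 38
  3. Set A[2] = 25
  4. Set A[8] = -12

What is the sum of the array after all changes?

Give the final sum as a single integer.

Answer: 172

Derivation:
Initial sum: 149
Change 1: A[1] 27 -> 34, delta = 7, sum = 156
Change 2: A[3] 7 -> 38, delta = 31, sum = 187
Change 3: A[2] 38 -> 25, delta = -13, sum = 174
Change 4: A[8] -10 -> -12, delta = -2, sum = 172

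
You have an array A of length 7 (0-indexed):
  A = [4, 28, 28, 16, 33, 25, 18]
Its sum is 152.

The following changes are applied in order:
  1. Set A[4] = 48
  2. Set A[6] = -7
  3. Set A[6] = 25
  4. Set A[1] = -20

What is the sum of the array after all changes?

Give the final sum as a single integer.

Answer: 126

Derivation:
Initial sum: 152
Change 1: A[4] 33 -> 48, delta = 15, sum = 167
Change 2: A[6] 18 -> -7, delta = -25, sum = 142
Change 3: A[6] -7 -> 25, delta = 32, sum = 174
Change 4: A[1] 28 -> -20, delta = -48, sum = 126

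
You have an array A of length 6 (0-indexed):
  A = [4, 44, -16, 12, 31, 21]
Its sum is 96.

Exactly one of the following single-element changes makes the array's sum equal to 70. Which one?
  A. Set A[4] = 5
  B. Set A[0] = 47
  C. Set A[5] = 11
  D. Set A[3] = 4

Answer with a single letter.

Answer: A

Derivation:
Option A: A[4] 31->5, delta=-26, new_sum=96+(-26)=70 <-- matches target
Option B: A[0] 4->47, delta=43, new_sum=96+(43)=139
Option C: A[5] 21->11, delta=-10, new_sum=96+(-10)=86
Option D: A[3] 12->4, delta=-8, new_sum=96+(-8)=88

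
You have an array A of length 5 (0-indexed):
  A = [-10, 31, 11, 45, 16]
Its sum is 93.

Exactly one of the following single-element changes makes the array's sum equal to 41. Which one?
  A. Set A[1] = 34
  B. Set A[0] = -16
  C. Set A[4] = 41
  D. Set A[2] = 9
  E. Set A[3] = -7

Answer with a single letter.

Option A: A[1] 31->34, delta=3, new_sum=93+(3)=96
Option B: A[0] -10->-16, delta=-6, new_sum=93+(-6)=87
Option C: A[4] 16->41, delta=25, new_sum=93+(25)=118
Option D: A[2] 11->9, delta=-2, new_sum=93+(-2)=91
Option E: A[3] 45->-7, delta=-52, new_sum=93+(-52)=41 <-- matches target

Answer: E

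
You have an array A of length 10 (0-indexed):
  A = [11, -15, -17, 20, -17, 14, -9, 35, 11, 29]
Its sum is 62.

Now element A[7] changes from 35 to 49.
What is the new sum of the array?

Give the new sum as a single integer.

Old value at index 7: 35
New value at index 7: 49
Delta = 49 - 35 = 14
New sum = old_sum + delta = 62 + (14) = 76

Answer: 76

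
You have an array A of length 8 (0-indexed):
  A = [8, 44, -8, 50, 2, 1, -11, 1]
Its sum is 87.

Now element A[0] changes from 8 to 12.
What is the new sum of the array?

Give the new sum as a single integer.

Answer: 91

Derivation:
Old value at index 0: 8
New value at index 0: 12
Delta = 12 - 8 = 4
New sum = old_sum + delta = 87 + (4) = 91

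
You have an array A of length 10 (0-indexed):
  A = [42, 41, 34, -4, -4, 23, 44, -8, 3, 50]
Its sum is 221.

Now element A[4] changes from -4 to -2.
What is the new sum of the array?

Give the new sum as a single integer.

Old value at index 4: -4
New value at index 4: -2
Delta = -2 - -4 = 2
New sum = old_sum + delta = 221 + (2) = 223

Answer: 223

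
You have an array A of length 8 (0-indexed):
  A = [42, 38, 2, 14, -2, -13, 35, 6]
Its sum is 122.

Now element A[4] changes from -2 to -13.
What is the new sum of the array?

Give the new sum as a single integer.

Old value at index 4: -2
New value at index 4: -13
Delta = -13 - -2 = -11
New sum = old_sum + delta = 122 + (-11) = 111

Answer: 111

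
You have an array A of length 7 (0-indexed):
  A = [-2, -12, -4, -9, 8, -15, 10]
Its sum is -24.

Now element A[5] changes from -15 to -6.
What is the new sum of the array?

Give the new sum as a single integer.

Old value at index 5: -15
New value at index 5: -6
Delta = -6 - -15 = 9
New sum = old_sum + delta = -24 + (9) = -15

Answer: -15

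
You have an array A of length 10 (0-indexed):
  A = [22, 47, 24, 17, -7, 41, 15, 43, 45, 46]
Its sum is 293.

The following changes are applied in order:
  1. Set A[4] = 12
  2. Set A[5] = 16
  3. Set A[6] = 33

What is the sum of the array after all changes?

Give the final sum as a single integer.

Initial sum: 293
Change 1: A[4] -7 -> 12, delta = 19, sum = 312
Change 2: A[5] 41 -> 16, delta = -25, sum = 287
Change 3: A[6] 15 -> 33, delta = 18, sum = 305

Answer: 305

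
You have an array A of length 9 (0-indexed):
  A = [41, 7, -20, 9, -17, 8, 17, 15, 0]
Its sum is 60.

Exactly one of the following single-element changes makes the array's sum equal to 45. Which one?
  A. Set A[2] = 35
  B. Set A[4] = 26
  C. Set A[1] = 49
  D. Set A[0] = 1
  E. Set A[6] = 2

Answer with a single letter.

Option A: A[2] -20->35, delta=55, new_sum=60+(55)=115
Option B: A[4] -17->26, delta=43, new_sum=60+(43)=103
Option C: A[1] 7->49, delta=42, new_sum=60+(42)=102
Option D: A[0] 41->1, delta=-40, new_sum=60+(-40)=20
Option E: A[6] 17->2, delta=-15, new_sum=60+(-15)=45 <-- matches target

Answer: E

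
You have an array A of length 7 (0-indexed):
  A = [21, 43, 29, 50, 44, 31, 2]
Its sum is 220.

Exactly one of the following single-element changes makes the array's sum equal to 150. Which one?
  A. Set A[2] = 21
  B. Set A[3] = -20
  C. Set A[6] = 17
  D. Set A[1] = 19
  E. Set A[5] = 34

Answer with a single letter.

Answer: B

Derivation:
Option A: A[2] 29->21, delta=-8, new_sum=220+(-8)=212
Option B: A[3] 50->-20, delta=-70, new_sum=220+(-70)=150 <-- matches target
Option C: A[6] 2->17, delta=15, new_sum=220+(15)=235
Option D: A[1] 43->19, delta=-24, new_sum=220+(-24)=196
Option E: A[5] 31->34, delta=3, new_sum=220+(3)=223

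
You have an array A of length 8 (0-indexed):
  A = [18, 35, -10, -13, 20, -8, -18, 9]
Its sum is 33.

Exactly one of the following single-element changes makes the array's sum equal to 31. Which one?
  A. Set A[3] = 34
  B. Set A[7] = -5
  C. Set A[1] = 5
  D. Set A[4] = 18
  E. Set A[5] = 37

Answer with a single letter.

Answer: D

Derivation:
Option A: A[3] -13->34, delta=47, new_sum=33+(47)=80
Option B: A[7] 9->-5, delta=-14, new_sum=33+(-14)=19
Option C: A[1] 35->5, delta=-30, new_sum=33+(-30)=3
Option D: A[4] 20->18, delta=-2, new_sum=33+(-2)=31 <-- matches target
Option E: A[5] -8->37, delta=45, new_sum=33+(45)=78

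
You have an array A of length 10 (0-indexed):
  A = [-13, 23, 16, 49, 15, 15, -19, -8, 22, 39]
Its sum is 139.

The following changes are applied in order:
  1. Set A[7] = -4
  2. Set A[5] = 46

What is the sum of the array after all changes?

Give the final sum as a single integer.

Initial sum: 139
Change 1: A[7] -8 -> -4, delta = 4, sum = 143
Change 2: A[5] 15 -> 46, delta = 31, sum = 174

Answer: 174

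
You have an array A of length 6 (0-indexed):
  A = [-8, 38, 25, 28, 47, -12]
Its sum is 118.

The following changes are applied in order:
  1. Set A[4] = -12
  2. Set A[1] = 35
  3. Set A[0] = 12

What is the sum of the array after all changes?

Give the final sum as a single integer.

Initial sum: 118
Change 1: A[4] 47 -> -12, delta = -59, sum = 59
Change 2: A[1] 38 -> 35, delta = -3, sum = 56
Change 3: A[0] -8 -> 12, delta = 20, sum = 76

Answer: 76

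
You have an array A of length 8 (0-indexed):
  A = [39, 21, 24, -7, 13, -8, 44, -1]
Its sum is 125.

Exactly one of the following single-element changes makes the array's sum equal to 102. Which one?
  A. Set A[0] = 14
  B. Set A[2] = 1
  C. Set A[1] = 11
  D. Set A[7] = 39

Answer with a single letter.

Answer: B

Derivation:
Option A: A[0] 39->14, delta=-25, new_sum=125+(-25)=100
Option B: A[2] 24->1, delta=-23, new_sum=125+(-23)=102 <-- matches target
Option C: A[1] 21->11, delta=-10, new_sum=125+(-10)=115
Option D: A[7] -1->39, delta=40, new_sum=125+(40)=165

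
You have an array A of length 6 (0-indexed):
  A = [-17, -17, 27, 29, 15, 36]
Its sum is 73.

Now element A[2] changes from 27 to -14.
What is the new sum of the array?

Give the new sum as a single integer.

Answer: 32

Derivation:
Old value at index 2: 27
New value at index 2: -14
Delta = -14 - 27 = -41
New sum = old_sum + delta = 73 + (-41) = 32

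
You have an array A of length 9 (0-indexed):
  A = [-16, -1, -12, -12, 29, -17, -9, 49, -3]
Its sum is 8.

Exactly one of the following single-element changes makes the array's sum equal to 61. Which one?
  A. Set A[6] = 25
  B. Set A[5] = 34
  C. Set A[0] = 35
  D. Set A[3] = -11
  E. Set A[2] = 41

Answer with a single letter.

Option A: A[6] -9->25, delta=34, new_sum=8+(34)=42
Option B: A[5] -17->34, delta=51, new_sum=8+(51)=59
Option C: A[0] -16->35, delta=51, new_sum=8+(51)=59
Option D: A[3] -12->-11, delta=1, new_sum=8+(1)=9
Option E: A[2] -12->41, delta=53, new_sum=8+(53)=61 <-- matches target

Answer: E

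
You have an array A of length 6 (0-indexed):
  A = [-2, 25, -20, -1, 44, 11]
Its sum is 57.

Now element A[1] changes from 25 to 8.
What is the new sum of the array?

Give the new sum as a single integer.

Old value at index 1: 25
New value at index 1: 8
Delta = 8 - 25 = -17
New sum = old_sum + delta = 57 + (-17) = 40

Answer: 40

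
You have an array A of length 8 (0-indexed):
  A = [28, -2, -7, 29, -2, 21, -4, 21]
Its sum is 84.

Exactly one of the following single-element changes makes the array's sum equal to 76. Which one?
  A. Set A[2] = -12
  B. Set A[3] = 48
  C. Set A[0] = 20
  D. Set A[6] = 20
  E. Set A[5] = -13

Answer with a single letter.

Option A: A[2] -7->-12, delta=-5, new_sum=84+(-5)=79
Option B: A[3] 29->48, delta=19, new_sum=84+(19)=103
Option C: A[0] 28->20, delta=-8, new_sum=84+(-8)=76 <-- matches target
Option D: A[6] -4->20, delta=24, new_sum=84+(24)=108
Option E: A[5] 21->-13, delta=-34, new_sum=84+(-34)=50

Answer: C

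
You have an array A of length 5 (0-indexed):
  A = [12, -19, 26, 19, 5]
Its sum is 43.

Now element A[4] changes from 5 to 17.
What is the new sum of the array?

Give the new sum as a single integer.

Answer: 55

Derivation:
Old value at index 4: 5
New value at index 4: 17
Delta = 17 - 5 = 12
New sum = old_sum + delta = 43 + (12) = 55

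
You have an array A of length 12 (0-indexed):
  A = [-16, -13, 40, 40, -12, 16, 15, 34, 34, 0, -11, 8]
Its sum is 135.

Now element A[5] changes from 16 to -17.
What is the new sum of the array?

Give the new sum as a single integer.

Old value at index 5: 16
New value at index 5: -17
Delta = -17 - 16 = -33
New sum = old_sum + delta = 135 + (-33) = 102

Answer: 102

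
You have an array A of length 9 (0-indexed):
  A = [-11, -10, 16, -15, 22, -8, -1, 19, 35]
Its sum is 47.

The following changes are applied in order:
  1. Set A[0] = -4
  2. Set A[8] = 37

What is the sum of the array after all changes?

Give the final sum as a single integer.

Initial sum: 47
Change 1: A[0] -11 -> -4, delta = 7, sum = 54
Change 2: A[8] 35 -> 37, delta = 2, sum = 56

Answer: 56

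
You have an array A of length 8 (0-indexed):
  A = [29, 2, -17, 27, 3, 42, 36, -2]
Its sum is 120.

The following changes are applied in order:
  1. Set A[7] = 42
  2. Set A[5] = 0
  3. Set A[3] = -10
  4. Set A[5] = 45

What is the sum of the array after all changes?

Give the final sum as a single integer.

Answer: 130

Derivation:
Initial sum: 120
Change 1: A[7] -2 -> 42, delta = 44, sum = 164
Change 2: A[5] 42 -> 0, delta = -42, sum = 122
Change 3: A[3] 27 -> -10, delta = -37, sum = 85
Change 4: A[5] 0 -> 45, delta = 45, sum = 130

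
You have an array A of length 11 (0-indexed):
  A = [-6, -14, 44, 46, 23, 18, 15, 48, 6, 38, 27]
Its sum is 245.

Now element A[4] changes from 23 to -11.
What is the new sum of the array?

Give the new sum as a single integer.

Old value at index 4: 23
New value at index 4: -11
Delta = -11 - 23 = -34
New sum = old_sum + delta = 245 + (-34) = 211

Answer: 211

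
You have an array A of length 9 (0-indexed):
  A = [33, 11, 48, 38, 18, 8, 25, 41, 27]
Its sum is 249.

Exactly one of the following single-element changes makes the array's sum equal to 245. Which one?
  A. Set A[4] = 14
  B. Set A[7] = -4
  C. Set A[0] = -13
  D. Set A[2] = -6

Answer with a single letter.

Answer: A

Derivation:
Option A: A[4] 18->14, delta=-4, new_sum=249+(-4)=245 <-- matches target
Option B: A[7] 41->-4, delta=-45, new_sum=249+(-45)=204
Option C: A[0] 33->-13, delta=-46, new_sum=249+(-46)=203
Option D: A[2] 48->-6, delta=-54, new_sum=249+(-54)=195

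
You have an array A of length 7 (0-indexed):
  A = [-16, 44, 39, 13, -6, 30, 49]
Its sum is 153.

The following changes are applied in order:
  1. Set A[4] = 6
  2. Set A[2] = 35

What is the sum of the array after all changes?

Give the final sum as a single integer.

Initial sum: 153
Change 1: A[4] -6 -> 6, delta = 12, sum = 165
Change 2: A[2] 39 -> 35, delta = -4, sum = 161

Answer: 161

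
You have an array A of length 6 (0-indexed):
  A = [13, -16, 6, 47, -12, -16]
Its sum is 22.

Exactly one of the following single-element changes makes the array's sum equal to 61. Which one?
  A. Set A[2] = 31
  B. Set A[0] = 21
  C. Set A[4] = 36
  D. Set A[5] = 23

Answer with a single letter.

Answer: D

Derivation:
Option A: A[2] 6->31, delta=25, new_sum=22+(25)=47
Option B: A[0] 13->21, delta=8, new_sum=22+(8)=30
Option C: A[4] -12->36, delta=48, new_sum=22+(48)=70
Option D: A[5] -16->23, delta=39, new_sum=22+(39)=61 <-- matches target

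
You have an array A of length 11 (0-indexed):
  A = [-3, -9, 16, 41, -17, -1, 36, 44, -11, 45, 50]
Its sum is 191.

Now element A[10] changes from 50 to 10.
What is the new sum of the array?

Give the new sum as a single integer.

Answer: 151

Derivation:
Old value at index 10: 50
New value at index 10: 10
Delta = 10 - 50 = -40
New sum = old_sum + delta = 191 + (-40) = 151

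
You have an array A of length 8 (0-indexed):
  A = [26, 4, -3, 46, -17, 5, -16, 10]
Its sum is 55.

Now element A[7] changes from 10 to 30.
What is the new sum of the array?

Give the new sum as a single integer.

Old value at index 7: 10
New value at index 7: 30
Delta = 30 - 10 = 20
New sum = old_sum + delta = 55 + (20) = 75

Answer: 75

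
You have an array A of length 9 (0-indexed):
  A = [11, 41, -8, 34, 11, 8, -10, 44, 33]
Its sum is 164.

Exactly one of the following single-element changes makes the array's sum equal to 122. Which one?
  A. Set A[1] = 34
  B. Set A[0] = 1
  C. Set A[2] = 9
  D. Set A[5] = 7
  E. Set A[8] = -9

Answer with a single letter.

Answer: E

Derivation:
Option A: A[1] 41->34, delta=-7, new_sum=164+(-7)=157
Option B: A[0] 11->1, delta=-10, new_sum=164+(-10)=154
Option C: A[2] -8->9, delta=17, new_sum=164+(17)=181
Option D: A[5] 8->7, delta=-1, new_sum=164+(-1)=163
Option E: A[8] 33->-9, delta=-42, new_sum=164+(-42)=122 <-- matches target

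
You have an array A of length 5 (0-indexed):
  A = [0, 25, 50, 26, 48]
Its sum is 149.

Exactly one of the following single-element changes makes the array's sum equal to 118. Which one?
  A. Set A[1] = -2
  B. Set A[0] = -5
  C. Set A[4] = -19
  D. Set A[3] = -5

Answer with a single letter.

Answer: D

Derivation:
Option A: A[1] 25->-2, delta=-27, new_sum=149+(-27)=122
Option B: A[0] 0->-5, delta=-5, new_sum=149+(-5)=144
Option C: A[4] 48->-19, delta=-67, new_sum=149+(-67)=82
Option D: A[3] 26->-5, delta=-31, new_sum=149+(-31)=118 <-- matches target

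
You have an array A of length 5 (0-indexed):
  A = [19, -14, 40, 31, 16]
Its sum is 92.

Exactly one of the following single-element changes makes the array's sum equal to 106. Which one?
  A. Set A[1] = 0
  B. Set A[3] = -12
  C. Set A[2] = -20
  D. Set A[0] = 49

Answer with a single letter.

Option A: A[1] -14->0, delta=14, new_sum=92+(14)=106 <-- matches target
Option B: A[3] 31->-12, delta=-43, new_sum=92+(-43)=49
Option C: A[2] 40->-20, delta=-60, new_sum=92+(-60)=32
Option D: A[0] 19->49, delta=30, new_sum=92+(30)=122

Answer: A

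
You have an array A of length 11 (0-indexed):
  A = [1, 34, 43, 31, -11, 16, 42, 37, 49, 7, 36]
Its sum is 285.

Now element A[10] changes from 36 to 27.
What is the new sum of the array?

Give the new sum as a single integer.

Old value at index 10: 36
New value at index 10: 27
Delta = 27 - 36 = -9
New sum = old_sum + delta = 285 + (-9) = 276

Answer: 276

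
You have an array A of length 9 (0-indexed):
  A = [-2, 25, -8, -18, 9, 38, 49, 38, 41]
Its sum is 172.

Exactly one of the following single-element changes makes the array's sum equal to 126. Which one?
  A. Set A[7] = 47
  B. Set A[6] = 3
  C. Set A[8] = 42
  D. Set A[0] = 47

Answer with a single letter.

Option A: A[7] 38->47, delta=9, new_sum=172+(9)=181
Option B: A[6] 49->3, delta=-46, new_sum=172+(-46)=126 <-- matches target
Option C: A[8] 41->42, delta=1, new_sum=172+(1)=173
Option D: A[0] -2->47, delta=49, new_sum=172+(49)=221

Answer: B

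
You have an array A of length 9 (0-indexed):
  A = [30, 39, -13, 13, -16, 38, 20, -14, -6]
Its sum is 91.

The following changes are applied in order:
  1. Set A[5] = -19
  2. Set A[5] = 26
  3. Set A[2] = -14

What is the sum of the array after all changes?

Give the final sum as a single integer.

Answer: 78

Derivation:
Initial sum: 91
Change 1: A[5] 38 -> -19, delta = -57, sum = 34
Change 2: A[5] -19 -> 26, delta = 45, sum = 79
Change 3: A[2] -13 -> -14, delta = -1, sum = 78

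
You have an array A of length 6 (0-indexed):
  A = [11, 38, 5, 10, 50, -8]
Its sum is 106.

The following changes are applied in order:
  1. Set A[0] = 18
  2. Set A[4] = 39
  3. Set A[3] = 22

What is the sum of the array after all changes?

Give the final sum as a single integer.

Initial sum: 106
Change 1: A[0] 11 -> 18, delta = 7, sum = 113
Change 2: A[4] 50 -> 39, delta = -11, sum = 102
Change 3: A[3] 10 -> 22, delta = 12, sum = 114

Answer: 114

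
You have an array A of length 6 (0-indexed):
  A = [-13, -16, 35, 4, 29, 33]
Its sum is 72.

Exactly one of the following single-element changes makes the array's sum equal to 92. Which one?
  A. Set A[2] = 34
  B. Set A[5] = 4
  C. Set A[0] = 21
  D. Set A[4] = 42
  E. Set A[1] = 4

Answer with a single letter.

Option A: A[2] 35->34, delta=-1, new_sum=72+(-1)=71
Option B: A[5] 33->4, delta=-29, new_sum=72+(-29)=43
Option C: A[0] -13->21, delta=34, new_sum=72+(34)=106
Option D: A[4] 29->42, delta=13, new_sum=72+(13)=85
Option E: A[1] -16->4, delta=20, new_sum=72+(20)=92 <-- matches target

Answer: E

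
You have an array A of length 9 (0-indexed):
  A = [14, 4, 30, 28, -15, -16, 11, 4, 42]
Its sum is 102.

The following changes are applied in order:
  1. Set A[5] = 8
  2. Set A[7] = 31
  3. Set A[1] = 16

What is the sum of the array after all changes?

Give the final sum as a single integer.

Initial sum: 102
Change 1: A[5] -16 -> 8, delta = 24, sum = 126
Change 2: A[7] 4 -> 31, delta = 27, sum = 153
Change 3: A[1] 4 -> 16, delta = 12, sum = 165

Answer: 165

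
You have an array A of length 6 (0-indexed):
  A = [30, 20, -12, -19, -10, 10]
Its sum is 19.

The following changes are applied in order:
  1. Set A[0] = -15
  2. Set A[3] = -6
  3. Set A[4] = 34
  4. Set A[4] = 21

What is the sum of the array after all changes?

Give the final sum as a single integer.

Initial sum: 19
Change 1: A[0] 30 -> -15, delta = -45, sum = -26
Change 2: A[3] -19 -> -6, delta = 13, sum = -13
Change 3: A[4] -10 -> 34, delta = 44, sum = 31
Change 4: A[4] 34 -> 21, delta = -13, sum = 18

Answer: 18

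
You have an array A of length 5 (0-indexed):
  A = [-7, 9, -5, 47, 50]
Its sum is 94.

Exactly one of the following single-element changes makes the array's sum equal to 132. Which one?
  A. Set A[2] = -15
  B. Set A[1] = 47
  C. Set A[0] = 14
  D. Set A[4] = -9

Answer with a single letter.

Answer: B

Derivation:
Option A: A[2] -5->-15, delta=-10, new_sum=94+(-10)=84
Option B: A[1] 9->47, delta=38, new_sum=94+(38)=132 <-- matches target
Option C: A[0] -7->14, delta=21, new_sum=94+(21)=115
Option D: A[4] 50->-9, delta=-59, new_sum=94+(-59)=35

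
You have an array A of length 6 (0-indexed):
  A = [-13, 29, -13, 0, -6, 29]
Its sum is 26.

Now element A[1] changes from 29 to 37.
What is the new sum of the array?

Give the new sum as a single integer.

Old value at index 1: 29
New value at index 1: 37
Delta = 37 - 29 = 8
New sum = old_sum + delta = 26 + (8) = 34

Answer: 34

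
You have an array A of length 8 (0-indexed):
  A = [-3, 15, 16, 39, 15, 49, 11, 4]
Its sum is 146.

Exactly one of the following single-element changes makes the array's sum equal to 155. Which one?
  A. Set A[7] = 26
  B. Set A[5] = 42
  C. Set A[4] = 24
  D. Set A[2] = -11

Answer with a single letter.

Answer: C

Derivation:
Option A: A[7] 4->26, delta=22, new_sum=146+(22)=168
Option B: A[5] 49->42, delta=-7, new_sum=146+(-7)=139
Option C: A[4] 15->24, delta=9, new_sum=146+(9)=155 <-- matches target
Option D: A[2] 16->-11, delta=-27, new_sum=146+(-27)=119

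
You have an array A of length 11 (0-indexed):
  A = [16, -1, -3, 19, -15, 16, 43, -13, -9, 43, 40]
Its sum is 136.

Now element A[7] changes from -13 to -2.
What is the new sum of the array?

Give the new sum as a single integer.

Answer: 147

Derivation:
Old value at index 7: -13
New value at index 7: -2
Delta = -2 - -13 = 11
New sum = old_sum + delta = 136 + (11) = 147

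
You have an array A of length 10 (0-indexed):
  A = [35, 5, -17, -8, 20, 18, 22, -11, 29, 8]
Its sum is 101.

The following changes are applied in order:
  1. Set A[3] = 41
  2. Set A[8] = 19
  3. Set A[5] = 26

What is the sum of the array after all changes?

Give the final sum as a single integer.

Answer: 148

Derivation:
Initial sum: 101
Change 1: A[3] -8 -> 41, delta = 49, sum = 150
Change 2: A[8] 29 -> 19, delta = -10, sum = 140
Change 3: A[5] 18 -> 26, delta = 8, sum = 148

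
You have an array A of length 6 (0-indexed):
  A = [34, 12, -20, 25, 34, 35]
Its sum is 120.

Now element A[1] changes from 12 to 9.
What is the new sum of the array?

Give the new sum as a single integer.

Old value at index 1: 12
New value at index 1: 9
Delta = 9 - 12 = -3
New sum = old_sum + delta = 120 + (-3) = 117

Answer: 117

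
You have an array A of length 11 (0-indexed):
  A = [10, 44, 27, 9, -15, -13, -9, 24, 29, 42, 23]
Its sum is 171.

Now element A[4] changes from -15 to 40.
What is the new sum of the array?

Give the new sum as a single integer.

Answer: 226

Derivation:
Old value at index 4: -15
New value at index 4: 40
Delta = 40 - -15 = 55
New sum = old_sum + delta = 171 + (55) = 226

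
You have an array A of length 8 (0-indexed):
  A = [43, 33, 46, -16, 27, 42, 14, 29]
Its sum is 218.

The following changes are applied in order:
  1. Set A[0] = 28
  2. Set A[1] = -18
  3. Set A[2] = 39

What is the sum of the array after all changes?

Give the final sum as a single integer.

Initial sum: 218
Change 1: A[0] 43 -> 28, delta = -15, sum = 203
Change 2: A[1] 33 -> -18, delta = -51, sum = 152
Change 3: A[2] 46 -> 39, delta = -7, sum = 145

Answer: 145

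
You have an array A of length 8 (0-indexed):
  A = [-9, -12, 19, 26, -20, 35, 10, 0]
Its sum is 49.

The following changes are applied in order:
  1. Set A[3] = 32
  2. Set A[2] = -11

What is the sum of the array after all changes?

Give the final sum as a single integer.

Initial sum: 49
Change 1: A[3] 26 -> 32, delta = 6, sum = 55
Change 2: A[2] 19 -> -11, delta = -30, sum = 25

Answer: 25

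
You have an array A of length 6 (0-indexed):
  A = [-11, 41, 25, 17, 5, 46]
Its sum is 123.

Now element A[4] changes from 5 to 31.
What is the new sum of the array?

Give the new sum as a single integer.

Old value at index 4: 5
New value at index 4: 31
Delta = 31 - 5 = 26
New sum = old_sum + delta = 123 + (26) = 149

Answer: 149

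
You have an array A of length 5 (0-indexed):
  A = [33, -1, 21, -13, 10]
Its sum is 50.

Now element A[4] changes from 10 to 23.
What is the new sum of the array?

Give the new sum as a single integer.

Old value at index 4: 10
New value at index 4: 23
Delta = 23 - 10 = 13
New sum = old_sum + delta = 50 + (13) = 63

Answer: 63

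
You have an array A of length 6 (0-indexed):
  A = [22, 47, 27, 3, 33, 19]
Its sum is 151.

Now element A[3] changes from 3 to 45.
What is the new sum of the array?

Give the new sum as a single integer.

Old value at index 3: 3
New value at index 3: 45
Delta = 45 - 3 = 42
New sum = old_sum + delta = 151 + (42) = 193

Answer: 193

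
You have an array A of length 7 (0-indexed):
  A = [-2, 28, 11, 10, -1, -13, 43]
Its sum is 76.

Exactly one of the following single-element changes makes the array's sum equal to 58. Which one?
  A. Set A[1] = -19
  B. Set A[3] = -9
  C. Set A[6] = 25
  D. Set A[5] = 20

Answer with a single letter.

Option A: A[1] 28->-19, delta=-47, new_sum=76+(-47)=29
Option B: A[3] 10->-9, delta=-19, new_sum=76+(-19)=57
Option C: A[6] 43->25, delta=-18, new_sum=76+(-18)=58 <-- matches target
Option D: A[5] -13->20, delta=33, new_sum=76+(33)=109

Answer: C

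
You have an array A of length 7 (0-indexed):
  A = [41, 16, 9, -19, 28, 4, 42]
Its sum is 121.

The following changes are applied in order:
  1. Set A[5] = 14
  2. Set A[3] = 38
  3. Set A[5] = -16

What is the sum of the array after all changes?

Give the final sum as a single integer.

Initial sum: 121
Change 1: A[5] 4 -> 14, delta = 10, sum = 131
Change 2: A[3] -19 -> 38, delta = 57, sum = 188
Change 3: A[5] 14 -> -16, delta = -30, sum = 158

Answer: 158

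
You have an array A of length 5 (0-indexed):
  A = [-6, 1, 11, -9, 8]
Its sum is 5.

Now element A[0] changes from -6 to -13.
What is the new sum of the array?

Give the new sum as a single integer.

Old value at index 0: -6
New value at index 0: -13
Delta = -13 - -6 = -7
New sum = old_sum + delta = 5 + (-7) = -2

Answer: -2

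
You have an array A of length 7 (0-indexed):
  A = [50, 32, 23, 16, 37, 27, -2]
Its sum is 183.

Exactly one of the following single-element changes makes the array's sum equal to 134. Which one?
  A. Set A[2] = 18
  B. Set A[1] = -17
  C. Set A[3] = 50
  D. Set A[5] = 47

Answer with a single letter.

Option A: A[2] 23->18, delta=-5, new_sum=183+(-5)=178
Option B: A[1] 32->-17, delta=-49, new_sum=183+(-49)=134 <-- matches target
Option C: A[3] 16->50, delta=34, new_sum=183+(34)=217
Option D: A[5] 27->47, delta=20, new_sum=183+(20)=203

Answer: B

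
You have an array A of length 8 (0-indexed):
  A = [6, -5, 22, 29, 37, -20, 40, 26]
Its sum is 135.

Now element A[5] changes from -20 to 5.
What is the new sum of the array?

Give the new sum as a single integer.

Old value at index 5: -20
New value at index 5: 5
Delta = 5 - -20 = 25
New sum = old_sum + delta = 135 + (25) = 160

Answer: 160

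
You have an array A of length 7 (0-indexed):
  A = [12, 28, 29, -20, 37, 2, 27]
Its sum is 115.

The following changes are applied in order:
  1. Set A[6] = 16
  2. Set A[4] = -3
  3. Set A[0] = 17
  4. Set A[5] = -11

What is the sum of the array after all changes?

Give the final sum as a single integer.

Answer: 56

Derivation:
Initial sum: 115
Change 1: A[6] 27 -> 16, delta = -11, sum = 104
Change 2: A[4] 37 -> -3, delta = -40, sum = 64
Change 3: A[0] 12 -> 17, delta = 5, sum = 69
Change 4: A[5] 2 -> -11, delta = -13, sum = 56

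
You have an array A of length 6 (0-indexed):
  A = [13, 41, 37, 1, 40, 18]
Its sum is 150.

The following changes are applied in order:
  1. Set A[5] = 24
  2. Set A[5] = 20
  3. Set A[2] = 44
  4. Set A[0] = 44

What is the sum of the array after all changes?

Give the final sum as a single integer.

Answer: 190

Derivation:
Initial sum: 150
Change 1: A[5] 18 -> 24, delta = 6, sum = 156
Change 2: A[5] 24 -> 20, delta = -4, sum = 152
Change 3: A[2] 37 -> 44, delta = 7, sum = 159
Change 4: A[0] 13 -> 44, delta = 31, sum = 190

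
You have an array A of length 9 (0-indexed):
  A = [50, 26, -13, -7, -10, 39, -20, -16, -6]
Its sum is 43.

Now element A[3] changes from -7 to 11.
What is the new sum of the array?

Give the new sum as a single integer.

Answer: 61

Derivation:
Old value at index 3: -7
New value at index 3: 11
Delta = 11 - -7 = 18
New sum = old_sum + delta = 43 + (18) = 61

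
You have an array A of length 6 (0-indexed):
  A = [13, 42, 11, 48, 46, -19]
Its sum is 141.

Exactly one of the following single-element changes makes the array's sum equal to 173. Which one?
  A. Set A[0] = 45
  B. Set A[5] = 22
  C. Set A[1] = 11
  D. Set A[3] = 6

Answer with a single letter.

Option A: A[0] 13->45, delta=32, new_sum=141+(32)=173 <-- matches target
Option B: A[5] -19->22, delta=41, new_sum=141+(41)=182
Option C: A[1] 42->11, delta=-31, new_sum=141+(-31)=110
Option D: A[3] 48->6, delta=-42, new_sum=141+(-42)=99

Answer: A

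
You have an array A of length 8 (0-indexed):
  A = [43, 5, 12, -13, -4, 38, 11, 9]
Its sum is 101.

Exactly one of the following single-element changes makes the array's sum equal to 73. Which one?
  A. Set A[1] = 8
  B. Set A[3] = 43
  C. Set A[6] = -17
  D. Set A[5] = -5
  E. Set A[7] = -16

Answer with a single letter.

Answer: C

Derivation:
Option A: A[1] 5->8, delta=3, new_sum=101+(3)=104
Option B: A[3] -13->43, delta=56, new_sum=101+(56)=157
Option C: A[6] 11->-17, delta=-28, new_sum=101+(-28)=73 <-- matches target
Option D: A[5] 38->-5, delta=-43, new_sum=101+(-43)=58
Option E: A[7] 9->-16, delta=-25, new_sum=101+(-25)=76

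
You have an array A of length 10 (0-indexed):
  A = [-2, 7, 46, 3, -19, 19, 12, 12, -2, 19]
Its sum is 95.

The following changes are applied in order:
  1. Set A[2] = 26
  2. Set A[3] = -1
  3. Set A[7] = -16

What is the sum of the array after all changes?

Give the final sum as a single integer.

Answer: 43

Derivation:
Initial sum: 95
Change 1: A[2] 46 -> 26, delta = -20, sum = 75
Change 2: A[3] 3 -> -1, delta = -4, sum = 71
Change 3: A[7] 12 -> -16, delta = -28, sum = 43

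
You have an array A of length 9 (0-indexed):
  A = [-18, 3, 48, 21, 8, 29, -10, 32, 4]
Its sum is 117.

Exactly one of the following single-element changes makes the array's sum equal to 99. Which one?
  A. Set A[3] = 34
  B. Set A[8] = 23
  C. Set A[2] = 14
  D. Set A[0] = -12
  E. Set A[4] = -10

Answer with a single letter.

Option A: A[3] 21->34, delta=13, new_sum=117+(13)=130
Option B: A[8] 4->23, delta=19, new_sum=117+(19)=136
Option C: A[2] 48->14, delta=-34, new_sum=117+(-34)=83
Option D: A[0] -18->-12, delta=6, new_sum=117+(6)=123
Option E: A[4] 8->-10, delta=-18, new_sum=117+(-18)=99 <-- matches target

Answer: E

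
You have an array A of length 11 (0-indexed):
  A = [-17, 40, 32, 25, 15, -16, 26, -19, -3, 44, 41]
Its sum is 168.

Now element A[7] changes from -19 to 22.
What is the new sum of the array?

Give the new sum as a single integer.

Old value at index 7: -19
New value at index 7: 22
Delta = 22 - -19 = 41
New sum = old_sum + delta = 168 + (41) = 209

Answer: 209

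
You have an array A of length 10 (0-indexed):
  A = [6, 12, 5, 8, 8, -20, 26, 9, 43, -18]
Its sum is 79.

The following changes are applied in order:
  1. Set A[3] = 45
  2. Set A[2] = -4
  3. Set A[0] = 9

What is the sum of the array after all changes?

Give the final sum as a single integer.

Answer: 110

Derivation:
Initial sum: 79
Change 1: A[3] 8 -> 45, delta = 37, sum = 116
Change 2: A[2] 5 -> -4, delta = -9, sum = 107
Change 3: A[0] 6 -> 9, delta = 3, sum = 110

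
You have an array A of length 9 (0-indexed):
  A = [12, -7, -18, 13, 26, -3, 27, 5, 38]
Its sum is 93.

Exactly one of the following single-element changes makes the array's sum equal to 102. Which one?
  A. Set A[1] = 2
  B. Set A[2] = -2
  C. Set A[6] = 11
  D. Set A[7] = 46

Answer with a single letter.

Answer: A

Derivation:
Option A: A[1] -7->2, delta=9, new_sum=93+(9)=102 <-- matches target
Option B: A[2] -18->-2, delta=16, new_sum=93+(16)=109
Option C: A[6] 27->11, delta=-16, new_sum=93+(-16)=77
Option D: A[7] 5->46, delta=41, new_sum=93+(41)=134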